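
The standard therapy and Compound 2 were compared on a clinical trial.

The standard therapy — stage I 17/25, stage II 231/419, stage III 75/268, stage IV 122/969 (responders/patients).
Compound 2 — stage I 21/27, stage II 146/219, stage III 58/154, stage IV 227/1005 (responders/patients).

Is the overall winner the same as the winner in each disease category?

Yes

Stage I: the standard therapy 17/25 = 68.0%, Compound 2 21/27 = 77.8% → Compound 2
Stage II: the standard therapy 231/419 = 55.1%, Compound 2 146/219 = 66.7% → Compound 2
Stage III: the standard therapy 75/268 = 28.0%, Compound 2 58/154 = 37.7% → Compound 2
Stage IV: the standard therapy 122/969 = 12.6%, Compound 2 227/1005 = 22.6% → Compound 2
Overall: the standard therapy 445/1681 = 26.5%, Compound 2 452/1405 = 32.2% → Compound 2
Compound 2 wins overall and in every disease group — no reversal.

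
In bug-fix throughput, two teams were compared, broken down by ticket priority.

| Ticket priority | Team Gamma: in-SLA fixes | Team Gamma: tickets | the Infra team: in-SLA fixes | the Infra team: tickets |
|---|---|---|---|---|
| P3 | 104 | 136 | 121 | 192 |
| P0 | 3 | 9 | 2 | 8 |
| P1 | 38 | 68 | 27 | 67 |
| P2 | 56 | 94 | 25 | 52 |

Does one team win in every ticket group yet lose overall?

P3: Team Gamma 104/136 = 76.5%, the Infra team 121/192 = 63.0% → Team Gamma
P0: Team Gamma 3/9 = 33.3%, the Infra team 2/8 = 25.0% → Team Gamma
P1: Team Gamma 38/68 = 55.9%, the Infra team 27/67 = 40.3% → Team Gamma
P2: Team Gamma 56/94 = 59.6%, the Infra team 25/52 = 48.1% → Team Gamma
Overall: Team Gamma 201/307 = 65.5%, the Infra team 175/319 = 54.9% → Team Gamma
Team Gamma wins overall and in every ticket group — no reversal.

No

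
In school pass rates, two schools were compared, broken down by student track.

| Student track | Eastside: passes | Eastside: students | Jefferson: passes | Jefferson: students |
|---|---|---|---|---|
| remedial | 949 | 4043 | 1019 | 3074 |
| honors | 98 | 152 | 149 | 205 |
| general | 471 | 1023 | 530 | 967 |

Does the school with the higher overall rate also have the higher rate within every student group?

Yes

Remedial: Eastside 949/4043 = 23.5%, Jefferson 1019/3074 = 33.1% → Jefferson
Honors: Eastside 98/152 = 64.5%, Jefferson 149/205 = 72.7% → Jefferson
General: Eastside 471/1023 = 46.0%, Jefferson 530/967 = 54.8% → Jefferson
Overall: Eastside 1518/5218 = 29.1%, Jefferson 1698/4246 = 40.0% → Jefferson
Jefferson wins overall and in every student group — no reversal.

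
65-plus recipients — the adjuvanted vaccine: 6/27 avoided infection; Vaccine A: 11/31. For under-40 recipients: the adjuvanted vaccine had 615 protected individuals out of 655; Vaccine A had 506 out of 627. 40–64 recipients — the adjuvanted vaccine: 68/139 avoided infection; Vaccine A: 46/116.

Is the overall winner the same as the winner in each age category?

65-plus: the adjuvanted vaccine 6/27 = 22.2%, Vaccine A 11/31 = 35.5% → Vaccine A
Under-40: the adjuvanted vaccine 615/655 = 93.9%, Vaccine A 506/627 = 80.7% → the adjuvanted vaccine
40–64: the adjuvanted vaccine 68/139 = 48.9%, Vaccine A 46/116 = 39.7% → the adjuvanted vaccine
Overall: the adjuvanted vaccine 689/821 = 83.9%, Vaccine A 563/774 = 72.7% → the adjuvanted vaccine
Neither sweeps: the adjuvanted vaccine wins 2 of 3 groups, Vaccine A wins 1. The adjuvanted vaccine wins overall but not every group — no Simpson reversal.

No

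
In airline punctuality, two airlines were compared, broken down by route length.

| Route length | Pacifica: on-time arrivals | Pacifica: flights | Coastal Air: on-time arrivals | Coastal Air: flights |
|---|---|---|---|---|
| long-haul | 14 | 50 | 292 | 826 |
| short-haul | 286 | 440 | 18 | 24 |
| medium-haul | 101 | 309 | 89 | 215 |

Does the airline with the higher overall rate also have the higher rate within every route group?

No

Long-haul: Pacifica 14/50 = 28.0%, Coastal Air 292/826 = 35.4% → Coastal Air
Short-haul: Pacifica 286/440 = 65.0%, Coastal Air 18/24 = 75.0% → Coastal Air
Medium-haul: Pacifica 101/309 = 32.7%, Coastal Air 89/215 = 41.4% → Coastal Air
Overall: Pacifica 401/799 = 50.2%, Coastal Air 399/1065 = 37.5% → Pacifica
Coastal Air wins each route group but Pacifica wins overall — the comparison reverses. Coastal Air's flights skew toward long-haul, which has a lower base rate.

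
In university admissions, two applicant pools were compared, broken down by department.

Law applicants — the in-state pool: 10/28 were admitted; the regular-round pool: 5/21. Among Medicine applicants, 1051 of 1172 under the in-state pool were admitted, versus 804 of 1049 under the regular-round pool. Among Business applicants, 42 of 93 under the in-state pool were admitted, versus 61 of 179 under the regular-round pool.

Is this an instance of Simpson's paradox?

No

Law: the in-state pool 10/28 = 35.7%, the regular-round pool 5/21 = 23.8% → the in-state pool
Medicine: the in-state pool 1051/1172 = 89.7%, the regular-round pool 804/1049 = 76.6% → the in-state pool
Business: the in-state pool 42/93 = 45.2%, the regular-round pool 61/179 = 34.1% → the in-state pool
Overall: the in-state pool 1103/1293 = 85.3%, the regular-round pool 870/1249 = 69.7% → the in-state pool
The in-state pool wins overall and in every department group — no reversal.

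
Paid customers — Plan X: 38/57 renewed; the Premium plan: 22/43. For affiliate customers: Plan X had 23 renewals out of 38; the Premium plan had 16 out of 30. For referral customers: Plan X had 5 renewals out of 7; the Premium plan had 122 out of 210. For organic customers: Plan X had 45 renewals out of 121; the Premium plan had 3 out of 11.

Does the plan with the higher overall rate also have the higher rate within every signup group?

No

Paid: Plan X 38/57 = 66.7%, the Premium plan 22/43 = 51.2% → Plan X
Affiliate: Plan X 23/38 = 60.5%, the Premium plan 16/30 = 53.3% → Plan X
Referral: Plan X 5/7 = 71.4%, the Premium plan 122/210 = 58.1% → Plan X
Organic: Plan X 45/121 = 37.2%, the Premium plan 3/11 = 27.3% → Plan X
Overall: Plan X 111/223 = 49.8%, the Premium plan 163/294 = 55.4% → the Premium plan
Plan X wins each signup group but the Premium plan wins overall — the comparison reverses. Plan X's customers skew toward organic, which has a lower base rate.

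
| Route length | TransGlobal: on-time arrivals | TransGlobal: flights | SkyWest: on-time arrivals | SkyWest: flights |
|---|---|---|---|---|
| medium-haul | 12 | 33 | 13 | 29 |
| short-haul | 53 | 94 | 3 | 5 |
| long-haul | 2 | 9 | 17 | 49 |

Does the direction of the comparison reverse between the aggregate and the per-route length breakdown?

Yes

Medium-haul: TransGlobal 12/33 = 36.4%, SkyWest 13/29 = 44.8% → SkyWest
Short-haul: TransGlobal 53/94 = 56.4%, SkyWest 3/5 = 60.0% → SkyWest
Long-haul: TransGlobal 2/9 = 22.2%, SkyWest 17/49 = 34.7% → SkyWest
Overall: TransGlobal 67/136 = 49.3%, SkyWest 33/83 = 39.8% → TransGlobal
SkyWest wins each route group but TransGlobal wins overall — the comparison reverses. SkyWest's flights skew toward long-haul, which has a lower base rate.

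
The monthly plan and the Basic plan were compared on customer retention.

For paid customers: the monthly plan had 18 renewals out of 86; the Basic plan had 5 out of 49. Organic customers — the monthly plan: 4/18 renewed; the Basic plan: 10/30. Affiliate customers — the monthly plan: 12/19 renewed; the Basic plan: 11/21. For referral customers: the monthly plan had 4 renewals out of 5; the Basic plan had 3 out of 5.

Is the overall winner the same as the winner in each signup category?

No

Paid: the monthly plan 18/86 = 20.9%, the Basic plan 5/49 = 10.2% → the monthly plan
Organic: the monthly plan 4/18 = 22.2%, the Basic plan 10/30 = 33.3% → the Basic plan
Affiliate: the monthly plan 12/19 = 63.2%, the Basic plan 11/21 = 52.4% → the monthly plan
Referral: the monthly plan 4/5 = 80.0%, the Basic plan 3/5 = 60.0% → the monthly plan
Overall: the monthly plan 38/128 = 29.7%, the Basic plan 29/105 = 27.6% → the monthly plan
Neither sweeps: the monthly plan wins 3 of 4 groups, the Basic plan wins 1. The monthly plan wins overall but not every group — no Simpson reversal.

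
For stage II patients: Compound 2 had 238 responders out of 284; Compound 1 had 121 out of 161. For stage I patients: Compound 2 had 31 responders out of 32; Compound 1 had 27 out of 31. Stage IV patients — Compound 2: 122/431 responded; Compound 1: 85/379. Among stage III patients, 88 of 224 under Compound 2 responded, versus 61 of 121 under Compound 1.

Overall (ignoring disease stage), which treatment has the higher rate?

Compound 2

Stage II: Compound 2 238/284 = 83.8%, Compound 1 121/161 = 75.2% → Compound 2
Stage I: Compound 2 31/32 = 96.9%, Compound 1 27/31 = 87.1% → Compound 2
Stage IV: Compound 2 122/431 = 28.3%, Compound 1 85/379 = 22.4% → Compound 2
Stage III: Compound 2 88/224 = 39.3%, Compound 1 61/121 = 50.4% → Compound 1
Overall: Compound 2 479/971 = 49.3%, Compound 1 294/692 = 42.5% → Compound 2
(Neither sweeps every disease group, but Compound 2 has the higher pooled rate.)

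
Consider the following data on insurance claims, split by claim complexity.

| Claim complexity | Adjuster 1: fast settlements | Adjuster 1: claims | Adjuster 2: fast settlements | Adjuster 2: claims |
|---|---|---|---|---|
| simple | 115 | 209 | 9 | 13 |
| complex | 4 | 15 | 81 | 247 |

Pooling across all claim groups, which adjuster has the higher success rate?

Simple: Adjuster 1 115/209 = 55.0%, Adjuster 2 9/13 = 69.2% → Adjuster 2
Complex: Adjuster 1 4/15 = 26.7%, Adjuster 2 81/247 = 32.8% → Adjuster 2
Overall: Adjuster 1 119/224 = 53.1%, Adjuster 2 90/260 = 34.6% → Adjuster 1
(Adjuster 2 wins every claim group but Adjuster 1 wins overall — Adjuster 2's claims skew toward the low-rate complex group.)

Adjuster 1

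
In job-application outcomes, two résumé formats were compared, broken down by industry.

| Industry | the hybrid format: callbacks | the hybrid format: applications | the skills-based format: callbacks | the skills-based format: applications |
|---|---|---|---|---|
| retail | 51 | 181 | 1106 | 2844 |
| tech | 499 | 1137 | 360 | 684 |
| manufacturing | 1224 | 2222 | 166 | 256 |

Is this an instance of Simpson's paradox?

Retail: the hybrid format 51/181 = 28.2%, the skills-based format 1106/2844 = 38.9% → the skills-based format
Tech: the hybrid format 499/1137 = 43.9%, the skills-based format 360/684 = 52.6% → the skills-based format
Manufacturing: the hybrid format 1224/2222 = 55.1%, the skills-based format 166/256 = 64.8% → the skills-based format
Overall: the hybrid format 1774/3540 = 50.1%, the skills-based format 1632/3784 = 43.1% → the hybrid format
The skills-based format wins each industry group but the hybrid format wins overall — the comparison reverses. The skills-based format's applications skew toward retail, which has a lower base rate.

Yes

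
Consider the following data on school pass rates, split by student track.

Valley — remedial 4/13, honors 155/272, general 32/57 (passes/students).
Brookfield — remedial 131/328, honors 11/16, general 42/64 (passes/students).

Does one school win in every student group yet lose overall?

Remedial: Valley 4/13 = 30.8%, Brookfield 131/328 = 39.9% → Brookfield
Honors: Valley 155/272 = 57.0%, Brookfield 11/16 = 68.8% → Brookfield
General: Valley 32/57 = 56.1%, Brookfield 42/64 = 65.6% → Brookfield
Overall: Valley 191/342 = 55.8%, Brookfield 184/408 = 45.1% → Valley
Brookfield wins each student group but Valley wins overall — the comparison reverses. Brookfield's students skew toward remedial, which has a lower base rate.

Yes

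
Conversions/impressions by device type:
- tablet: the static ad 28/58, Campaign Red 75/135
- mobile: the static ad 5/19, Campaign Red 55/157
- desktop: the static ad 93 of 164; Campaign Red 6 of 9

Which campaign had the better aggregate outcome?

Tablet: the static ad 28/58 = 48.3%, Campaign Red 75/135 = 55.6% → Campaign Red
Mobile: the static ad 5/19 = 26.3%, Campaign Red 55/157 = 35.0% → Campaign Red
Desktop: the static ad 93/164 = 56.7%, Campaign Red 6/9 = 66.7% → Campaign Red
Overall: the static ad 126/241 = 52.3%, Campaign Red 136/301 = 45.2% → the static ad
(Campaign Red wins every device group but the static ad wins overall — Campaign Red's impressions skew toward the low-rate mobile group.)

the static ad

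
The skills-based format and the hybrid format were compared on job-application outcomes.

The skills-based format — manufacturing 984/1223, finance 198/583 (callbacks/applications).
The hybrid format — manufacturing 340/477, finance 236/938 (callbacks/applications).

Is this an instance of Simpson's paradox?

No

Manufacturing: the skills-based format 984/1223 = 80.5%, the hybrid format 340/477 = 71.3% → the skills-based format
Finance: the skills-based format 198/583 = 34.0%, the hybrid format 236/938 = 25.2% → the skills-based format
Overall: the skills-based format 1182/1806 = 65.4%, the hybrid format 576/1415 = 40.7% → the skills-based format
The skills-based format wins overall and in every industry group — no reversal.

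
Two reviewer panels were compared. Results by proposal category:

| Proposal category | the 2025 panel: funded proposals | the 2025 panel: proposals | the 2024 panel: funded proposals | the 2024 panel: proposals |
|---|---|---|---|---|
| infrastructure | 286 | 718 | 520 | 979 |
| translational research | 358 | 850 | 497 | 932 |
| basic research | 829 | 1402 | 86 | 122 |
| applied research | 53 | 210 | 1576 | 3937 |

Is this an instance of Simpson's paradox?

Infrastructure: the 2025 panel 286/718 = 39.8%, the 2024 panel 520/979 = 53.1% → the 2024 panel
Translational research: the 2025 panel 358/850 = 42.1%, the 2024 panel 497/932 = 53.3% → the 2024 panel
Basic research: the 2025 panel 829/1402 = 59.1%, the 2024 panel 86/122 = 70.5% → the 2024 panel
Applied research: the 2025 panel 53/210 = 25.2%, the 2024 panel 1576/3937 = 40.0% → the 2024 panel
Overall: the 2025 panel 1526/3180 = 48.0%, the 2024 panel 2679/5970 = 44.9% → the 2025 panel
The 2024 panel wins each proposal group but the 2025 panel wins overall — the comparison reverses. The 2024 panel's proposals skew toward applied research, which has a lower base rate.

Yes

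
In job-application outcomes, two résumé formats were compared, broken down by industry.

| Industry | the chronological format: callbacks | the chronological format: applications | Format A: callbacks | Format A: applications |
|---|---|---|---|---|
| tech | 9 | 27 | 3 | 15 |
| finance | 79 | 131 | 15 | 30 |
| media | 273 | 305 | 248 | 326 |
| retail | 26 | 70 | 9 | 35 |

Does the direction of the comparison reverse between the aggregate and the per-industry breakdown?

No

Tech: the chronological format 9/27 = 33.3%, Format A 3/15 = 20.0% → the chronological format
Finance: the chronological format 79/131 = 60.3%, Format A 15/30 = 50.0% → the chronological format
Media: the chronological format 273/305 = 89.5%, Format A 248/326 = 76.1% → the chronological format
Retail: the chronological format 26/70 = 37.1%, Format A 9/35 = 25.7% → the chronological format
Overall: the chronological format 387/533 = 72.6%, Format A 275/406 = 67.7% → the chronological format
The chronological format wins overall and in every industry group — no reversal.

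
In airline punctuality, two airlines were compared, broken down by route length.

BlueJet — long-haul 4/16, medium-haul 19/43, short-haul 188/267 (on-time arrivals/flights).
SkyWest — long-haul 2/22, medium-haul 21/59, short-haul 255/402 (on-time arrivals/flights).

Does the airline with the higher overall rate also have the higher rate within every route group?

Long-haul: BlueJet 4/16 = 25.0%, SkyWest 2/22 = 9.1% → BlueJet
Medium-haul: BlueJet 19/43 = 44.2%, SkyWest 21/59 = 35.6% → BlueJet
Short-haul: BlueJet 188/267 = 70.4%, SkyWest 255/402 = 63.4% → BlueJet
Overall: BlueJet 211/326 = 64.7%, SkyWest 278/483 = 57.6% → BlueJet
BlueJet wins overall and in every route group — no reversal.

Yes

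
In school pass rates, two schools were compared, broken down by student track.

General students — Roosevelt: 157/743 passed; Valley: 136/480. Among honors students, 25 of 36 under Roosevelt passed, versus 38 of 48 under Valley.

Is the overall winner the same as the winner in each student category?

Yes

General: Roosevelt 157/743 = 21.1%, Valley 136/480 = 28.3% → Valley
Honors: Roosevelt 25/36 = 69.4%, Valley 38/48 = 79.2% → Valley
Overall: Roosevelt 182/779 = 23.4%, Valley 174/528 = 33.0% → Valley
Valley wins overall and in every student group — no reversal.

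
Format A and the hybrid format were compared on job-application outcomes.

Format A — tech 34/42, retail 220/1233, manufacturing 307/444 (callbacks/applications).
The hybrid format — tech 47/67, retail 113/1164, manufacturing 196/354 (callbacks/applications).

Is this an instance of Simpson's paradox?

Tech: Format A 34/42 = 81.0%, the hybrid format 47/67 = 70.1% → Format A
Retail: Format A 220/1233 = 17.8%, the hybrid format 113/1164 = 9.7% → Format A
Manufacturing: Format A 307/444 = 69.1%, the hybrid format 196/354 = 55.4% → Format A
Overall: Format A 561/1719 = 32.6%, the hybrid format 356/1585 = 22.5% → Format A
Format A wins overall and in every industry group — no reversal.

No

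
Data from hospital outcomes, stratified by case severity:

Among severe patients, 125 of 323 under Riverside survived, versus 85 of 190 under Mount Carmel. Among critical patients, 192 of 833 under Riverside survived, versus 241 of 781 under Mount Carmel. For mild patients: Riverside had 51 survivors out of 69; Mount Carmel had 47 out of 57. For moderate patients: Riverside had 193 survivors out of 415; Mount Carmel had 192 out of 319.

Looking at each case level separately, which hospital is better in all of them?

Mount Carmel

Severe: Riverside 125/323 = 38.7%, Mount Carmel 85/190 = 44.7% → Mount Carmel
Critical: Riverside 192/833 = 23.0%, Mount Carmel 241/781 = 30.9% → Mount Carmel
Mild: Riverside 51/69 = 73.9%, Mount Carmel 47/57 = 82.5% → Mount Carmel
Moderate: Riverside 193/415 = 46.5%, Mount Carmel 192/319 = 60.2% → Mount Carmel
Mount Carmel has the higher rate in all 4 groups.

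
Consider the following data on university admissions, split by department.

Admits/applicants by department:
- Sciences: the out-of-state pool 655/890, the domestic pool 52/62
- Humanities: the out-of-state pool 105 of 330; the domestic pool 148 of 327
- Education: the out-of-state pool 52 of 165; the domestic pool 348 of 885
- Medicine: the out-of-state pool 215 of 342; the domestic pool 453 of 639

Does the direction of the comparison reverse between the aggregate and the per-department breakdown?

Sciences: the out-of-state pool 655/890 = 73.6%, the domestic pool 52/62 = 83.9% → the domestic pool
Humanities: the out-of-state pool 105/330 = 31.8%, the domestic pool 148/327 = 45.3% → the domestic pool
Education: the out-of-state pool 52/165 = 31.5%, the domestic pool 348/885 = 39.3% → the domestic pool
Medicine: the out-of-state pool 215/342 = 62.9%, the domestic pool 453/639 = 70.9% → the domestic pool
Overall: the out-of-state pool 1027/1727 = 59.5%, the domestic pool 1001/1913 = 52.3% → the out-of-state pool
The domestic pool wins each department group but the out-of-state pool wins overall — the comparison reverses. The domestic pool's applicants skew toward Education, which has a lower base rate.

Yes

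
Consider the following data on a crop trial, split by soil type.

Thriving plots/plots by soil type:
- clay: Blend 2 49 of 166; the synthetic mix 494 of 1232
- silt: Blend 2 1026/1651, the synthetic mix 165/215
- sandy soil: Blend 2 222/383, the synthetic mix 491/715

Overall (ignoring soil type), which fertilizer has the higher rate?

Blend 2

Clay: Blend 2 49/166 = 29.5%, the synthetic mix 494/1232 = 40.1% → the synthetic mix
Silt: Blend 2 1026/1651 = 62.1%, the synthetic mix 165/215 = 76.7% → the synthetic mix
Sandy soil: Blend 2 222/383 = 58.0%, the synthetic mix 491/715 = 68.7% → the synthetic mix
Overall: Blend 2 1297/2200 = 59.0%, the synthetic mix 1150/2162 = 53.2% → Blend 2
(The synthetic mix wins every soil group but Blend 2 wins overall — the synthetic mix's plots skew toward the low-rate clay group.)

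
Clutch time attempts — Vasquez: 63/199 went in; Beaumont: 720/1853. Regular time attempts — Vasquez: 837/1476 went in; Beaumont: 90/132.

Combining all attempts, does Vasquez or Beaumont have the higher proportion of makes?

Vasquez

Clutch time: Vasquez 63/199 = 31.7%, Beaumont 720/1853 = 38.9% → Beaumont
Regular time: Vasquez 837/1476 = 56.7%, Beaumont 90/132 = 68.2% → Beaumont
Overall: Vasquez 900/1675 = 53.7%, Beaumont 810/1985 = 40.8% → Vasquez
(Beaumont wins every game group but Vasquez wins overall — Beaumont's attempts skew toward the low-rate clutch time group.)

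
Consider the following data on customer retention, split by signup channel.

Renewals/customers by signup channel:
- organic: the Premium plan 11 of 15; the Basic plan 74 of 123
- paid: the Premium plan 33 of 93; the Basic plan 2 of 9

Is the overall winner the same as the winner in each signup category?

No

Organic: the Premium plan 11/15 = 73.3%, the Basic plan 74/123 = 60.2% → the Premium plan
Paid: the Premium plan 33/93 = 35.5%, the Basic plan 2/9 = 22.2% → the Premium plan
Overall: the Premium plan 44/108 = 40.7%, the Basic plan 76/132 = 57.6% → the Basic plan
The Premium plan wins each signup group but the Basic plan wins overall — the comparison reverses. The Premium plan's customers skew toward paid, which has a lower base rate.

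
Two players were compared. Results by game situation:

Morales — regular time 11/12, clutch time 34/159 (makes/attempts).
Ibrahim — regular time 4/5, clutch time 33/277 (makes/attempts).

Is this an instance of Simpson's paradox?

No

Regular time: Morales 11/12 = 91.7%, Ibrahim 4/5 = 80.0% → Morales
Clutch time: Morales 34/159 = 21.4%, Ibrahim 33/277 = 11.9% → Morales
Overall: Morales 45/171 = 26.3%, Ibrahim 37/282 = 13.1% → Morales
Morales wins overall and in every game group — no reversal.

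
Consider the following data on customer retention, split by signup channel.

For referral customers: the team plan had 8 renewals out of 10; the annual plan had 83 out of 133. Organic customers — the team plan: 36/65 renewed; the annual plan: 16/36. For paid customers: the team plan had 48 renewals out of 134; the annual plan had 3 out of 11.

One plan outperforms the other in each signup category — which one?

the team plan

Referral: the team plan 8/10 = 80.0%, the annual plan 83/133 = 62.4% → the team plan
Organic: the team plan 36/65 = 55.4%, the annual plan 16/36 = 44.4% → the team plan
Paid: the team plan 48/134 = 35.8%, the annual plan 3/11 = 27.3% → the team plan
The team plan has the higher rate in all 3 groups.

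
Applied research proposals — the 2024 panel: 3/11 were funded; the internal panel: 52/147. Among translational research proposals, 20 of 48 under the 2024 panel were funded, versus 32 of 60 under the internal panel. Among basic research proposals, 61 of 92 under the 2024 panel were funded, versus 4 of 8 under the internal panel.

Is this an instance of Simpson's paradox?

Applied research: the 2024 panel 3/11 = 27.3%, the internal panel 52/147 = 35.4% → the internal panel
Translational research: the 2024 panel 20/48 = 41.7%, the internal panel 32/60 = 53.3% → the internal panel
Basic research: the 2024 panel 61/92 = 66.3%, the internal panel 4/8 = 50.0% → the 2024 panel
Overall: the 2024 panel 84/151 = 55.6%, the internal panel 88/215 = 40.9% → the 2024 panel
Neither sweeps: the 2024 panel wins 1 of 3 groups, the internal panel wins 2. The 2024 panel wins overall but not every group — no Simpson reversal.

No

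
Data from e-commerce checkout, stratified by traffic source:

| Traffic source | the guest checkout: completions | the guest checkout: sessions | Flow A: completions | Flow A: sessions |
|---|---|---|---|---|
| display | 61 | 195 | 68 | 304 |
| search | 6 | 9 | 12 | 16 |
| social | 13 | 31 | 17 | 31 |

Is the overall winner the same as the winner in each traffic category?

No

Display: the guest checkout 61/195 = 31.3%, Flow A 68/304 = 22.4% → the guest checkout
Search: the guest checkout 6/9 = 66.7%, Flow A 12/16 = 75.0% → Flow A
Social: the guest checkout 13/31 = 41.9%, Flow A 17/31 = 54.8% → Flow A
Overall: the guest checkout 80/235 = 34.0%, Flow A 97/351 = 27.6% → the guest checkout
Neither sweeps: the guest checkout wins 1 of 3 groups, Flow A wins 2. The guest checkout wins overall but not every group — no Simpson reversal.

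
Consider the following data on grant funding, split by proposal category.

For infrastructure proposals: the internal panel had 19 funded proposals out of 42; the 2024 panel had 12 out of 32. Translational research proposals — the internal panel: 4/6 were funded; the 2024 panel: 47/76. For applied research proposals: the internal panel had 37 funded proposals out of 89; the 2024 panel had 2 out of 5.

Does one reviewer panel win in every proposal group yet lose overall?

Yes

Infrastructure: the internal panel 19/42 = 45.2%, the 2024 panel 12/32 = 37.5% → the internal panel
Translational research: the internal panel 4/6 = 66.7%, the 2024 panel 47/76 = 61.8% → the internal panel
Applied research: the internal panel 37/89 = 41.6%, the 2024 panel 2/5 = 40.0% → the internal panel
Overall: the internal panel 60/137 = 43.8%, the 2024 panel 61/113 = 54.0% → the 2024 panel
The internal panel wins each proposal group but the 2024 panel wins overall — the comparison reverses. The internal panel's proposals skew toward applied research, which has a lower base rate.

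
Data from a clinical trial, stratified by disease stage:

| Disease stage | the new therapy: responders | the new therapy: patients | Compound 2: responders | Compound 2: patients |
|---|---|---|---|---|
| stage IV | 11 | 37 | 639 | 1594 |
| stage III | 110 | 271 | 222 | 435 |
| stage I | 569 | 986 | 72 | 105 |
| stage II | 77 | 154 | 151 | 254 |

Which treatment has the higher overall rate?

the new therapy

Stage IV: the new therapy 11/37 = 29.7%, Compound 2 639/1594 = 40.1% → Compound 2
Stage III: the new therapy 110/271 = 40.6%, Compound 2 222/435 = 51.0% → Compound 2
Stage I: the new therapy 569/986 = 57.7%, Compound 2 72/105 = 68.6% → Compound 2
Stage II: the new therapy 77/154 = 50.0%, Compound 2 151/254 = 59.4% → Compound 2
Overall: the new therapy 767/1448 = 53.0%, Compound 2 1084/2388 = 45.4% → the new therapy
(Compound 2 wins every disease group but the new therapy wins overall — Compound 2's patients skew toward the low-rate stage IV group.)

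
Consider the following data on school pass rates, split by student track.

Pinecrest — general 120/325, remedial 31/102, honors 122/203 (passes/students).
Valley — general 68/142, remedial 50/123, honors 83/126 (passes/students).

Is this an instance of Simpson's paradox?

General: Pinecrest 120/325 = 36.9%, Valley 68/142 = 47.9% → Valley
Remedial: Pinecrest 31/102 = 30.4%, Valley 50/123 = 40.7% → Valley
Honors: Pinecrest 122/203 = 60.1%, Valley 83/126 = 65.9% → Valley
Overall: Pinecrest 273/630 = 43.3%, Valley 201/391 = 51.4% → Valley
Valley wins overall and in every student group — no reversal.

No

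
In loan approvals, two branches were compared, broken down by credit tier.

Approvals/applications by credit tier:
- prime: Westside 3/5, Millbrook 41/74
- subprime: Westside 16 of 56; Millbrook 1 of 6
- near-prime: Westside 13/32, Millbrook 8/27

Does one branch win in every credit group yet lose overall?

Prime: Westside 3/5 = 60.0%, Millbrook 41/74 = 55.4% → Westside
Subprime: Westside 16/56 = 28.6%, Millbrook 1/6 = 16.7% → Westside
Near-prime: Westside 13/32 = 40.6%, Millbrook 8/27 = 29.6% → Westside
Overall: Westside 32/93 = 34.4%, Millbrook 50/107 = 46.7% → Millbrook
Westside wins each credit group but Millbrook wins overall — the comparison reverses. Westside's applications skew toward subprime, which has a lower base rate.

Yes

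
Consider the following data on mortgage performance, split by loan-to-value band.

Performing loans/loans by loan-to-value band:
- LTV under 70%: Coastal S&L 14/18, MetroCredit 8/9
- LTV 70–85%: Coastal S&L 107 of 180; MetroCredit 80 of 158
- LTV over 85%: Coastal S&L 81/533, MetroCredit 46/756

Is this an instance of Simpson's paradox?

No

LTV under 70%: Coastal S&L 14/18 = 77.8%, MetroCredit 8/9 = 88.9% → MetroCredit
LTV 70–85%: Coastal S&L 107/180 = 59.4%, MetroCredit 80/158 = 50.6% → Coastal S&L
LTV over 85%: Coastal S&L 81/533 = 15.2%, MetroCredit 46/756 = 6.1% → Coastal S&L
Overall: Coastal S&L 202/731 = 27.6%, MetroCredit 134/923 = 14.5% → Coastal S&L
Neither sweeps: Coastal S&L wins 2 of 3 groups, MetroCredit wins 1. Coastal S&L wins overall but not every group — no Simpson reversal.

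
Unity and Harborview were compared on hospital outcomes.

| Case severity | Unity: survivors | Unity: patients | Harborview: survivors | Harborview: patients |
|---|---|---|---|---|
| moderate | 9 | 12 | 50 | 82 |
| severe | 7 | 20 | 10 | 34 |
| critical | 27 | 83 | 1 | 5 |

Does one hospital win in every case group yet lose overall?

Moderate: Unity 9/12 = 75.0%, Harborview 50/82 = 61.0% → Unity
Severe: Unity 7/20 = 35.0%, Harborview 10/34 = 29.4% → Unity
Critical: Unity 27/83 = 32.5%, Harborview 1/5 = 20.0% → Unity
Overall: Unity 43/115 = 37.4%, Harborview 61/121 = 50.4% → Harborview
Unity wins each case group but Harborview wins overall — the comparison reverses. Unity's patients skew toward critical, which has a lower base rate.

Yes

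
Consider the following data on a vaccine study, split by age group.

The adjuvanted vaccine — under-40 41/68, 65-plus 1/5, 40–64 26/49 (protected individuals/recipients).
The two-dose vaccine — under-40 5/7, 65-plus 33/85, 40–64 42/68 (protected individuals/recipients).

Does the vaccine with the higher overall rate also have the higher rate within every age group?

Under-40: the adjuvanted vaccine 41/68 = 60.3%, the two-dose vaccine 5/7 = 71.4% → the two-dose vaccine
65-plus: the adjuvanted vaccine 1/5 = 20.0%, the two-dose vaccine 33/85 = 38.8% → the two-dose vaccine
40–64: the adjuvanted vaccine 26/49 = 53.1%, the two-dose vaccine 42/68 = 61.8% → the two-dose vaccine
Overall: the adjuvanted vaccine 68/122 = 55.7%, the two-dose vaccine 80/160 = 50.0% → the adjuvanted vaccine
The two-dose vaccine wins each age group but the adjuvanted vaccine wins overall — the comparison reverses. The two-dose vaccine's recipients skew toward 65-plus, which has a lower base rate.

No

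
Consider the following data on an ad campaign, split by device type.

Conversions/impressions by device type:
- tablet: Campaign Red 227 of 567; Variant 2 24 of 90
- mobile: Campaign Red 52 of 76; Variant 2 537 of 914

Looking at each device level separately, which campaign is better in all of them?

Campaign Red

Tablet: Campaign Red 227/567 = 40.0%, Variant 2 24/90 = 26.7% → Campaign Red
Mobile: Campaign Red 52/76 = 68.4%, Variant 2 537/914 = 58.8% → Campaign Red
Campaign Red has the higher rate in both groups.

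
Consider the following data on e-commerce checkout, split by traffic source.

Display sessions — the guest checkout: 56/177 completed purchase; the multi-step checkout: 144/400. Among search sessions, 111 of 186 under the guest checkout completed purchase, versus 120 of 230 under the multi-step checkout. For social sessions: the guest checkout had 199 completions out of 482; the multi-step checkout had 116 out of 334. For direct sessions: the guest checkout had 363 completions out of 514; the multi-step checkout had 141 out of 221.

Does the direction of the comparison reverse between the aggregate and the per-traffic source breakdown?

Display: the guest checkout 56/177 = 31.6%, the multi-step checkout 144/400 = 36.0% → the multi-step checkout
Search: the guest checkout 111/186 = 59.7%, the multi-step checkout 120/230 = 52.2% → the guest checkout
Social: the guest checkout 199/482 = 41.3%, the multi-step checkout 116/334 = 34.7% → the guest checkout
Direct: the guest checkout 363/514 = 70.6%, the multi-step checkout 141/221 = 63.8% → the guest checkout
Overall: the guest checkout 729/1359 = 53.6%, the multi-step checkout 521/1185 = 44.0% → the guest checkout
Neither sweeps: the guest checkout wins 3 of 4 groups, the multi-step checkout wins 1. The guest checkout wins overall but not every group — no Simpson reversal.

No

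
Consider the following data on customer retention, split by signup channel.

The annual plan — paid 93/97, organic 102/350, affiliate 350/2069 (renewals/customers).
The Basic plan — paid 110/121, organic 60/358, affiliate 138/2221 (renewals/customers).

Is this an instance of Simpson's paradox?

No

Paid: the annual plan 93/97 = 95.9%, the Basic plan 110/121 = 90.9% → the annual plan
Organic: the annual plan 102/350 = 29.1%, the Basic plan 60/358 = 16.8% → the annual plan
Affiliate: the annual plan 350/2069 = 16.9%, the Basic plan 138/2221 = 6.2% → the annual plan
Overall: the annual plan 545/2516 = 21.7%, the Basic plan 308/2700 = 11.4% → the annual plan
The annual plan wins overall and in every signup group — no reversal.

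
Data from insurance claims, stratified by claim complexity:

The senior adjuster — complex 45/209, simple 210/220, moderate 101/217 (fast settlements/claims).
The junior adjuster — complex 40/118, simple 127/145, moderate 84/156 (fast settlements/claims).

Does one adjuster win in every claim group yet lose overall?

No

Complex: the senior adjuster 45/209 = 21.5%, the junior adjuster 40/118 = 33.9% → the junior adjuster
Simple: the senior adjuster 210/220 = 95.5%, the junior adjuster 127/145 = 87.6% → the senior adjuster
Moderate: the senior adjuster 101/217 = 46.5%, the junior adjuster 84/156 = 53.8% → the junior adjuster
Overall: the senior adjuster 356/646 = 55.1%, the junior adjuster 251/419 = 59.9% → the junior adjuster
Neither sweeps: the senior adjuster wins 1 of 3 groups, the junior adjuster wins 2. The junior adjuster wins overall but not every group — no Simpson reversal.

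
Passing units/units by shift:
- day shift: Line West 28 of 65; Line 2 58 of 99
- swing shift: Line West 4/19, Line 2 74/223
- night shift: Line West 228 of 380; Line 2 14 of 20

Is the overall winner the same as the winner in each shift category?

No

Day shift: Line West 28/65 = 43.1%, Line 2 58/99 = 58.6% → Line 2
Swing shift: Line West 4/19 = 21.1%, Line 2 74/223 = 33.2% → Line 2
Night shift: Line West 228/380 = 60.0%, Line 2 14/20 = 70.0% → Line 2
Overall: Line West 260/464 = 56.0%, Line 2 146/342 = 42.7% → Line West
Line 2 wins each shift group but Line West wins overall — the comparison reverses. Line 2's units skew toward swing shift, which has a lower base rate.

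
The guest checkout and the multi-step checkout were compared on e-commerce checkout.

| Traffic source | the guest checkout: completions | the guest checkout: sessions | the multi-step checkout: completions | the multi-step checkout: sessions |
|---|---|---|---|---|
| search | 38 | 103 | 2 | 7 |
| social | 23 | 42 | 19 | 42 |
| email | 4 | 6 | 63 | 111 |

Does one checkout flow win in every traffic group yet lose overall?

Yes

Search: the guest checkout 38/103 = 36.9%, the multi-step checkout 2/7 = 28.6% → the guest checkout
Social: the guest checkout 23/42 = 54.8%, the multi-step checkout 19/42 = 45.2% → the guest checkout
Email: the guest checkout 4/6 = 66.7%, the multi-step checkout 63/111 = 56.8% → the guest checkout
Overall: the guest checkout 65/151 = 43.0%, the multi-step checkout 84/160 = 52.5% → the multi-step checkout
The guest checkout wins each traffic group but the multi-step checkout wins overall — the comparison reverses. The guest checkout's sessions skew toward search, which has a lower base rate.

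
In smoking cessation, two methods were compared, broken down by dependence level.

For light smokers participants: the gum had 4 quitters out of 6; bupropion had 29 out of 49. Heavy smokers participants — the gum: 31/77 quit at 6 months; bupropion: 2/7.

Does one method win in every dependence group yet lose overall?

Light smokers: the gum 4/6 = 66.7%, bupropion 29/49 = 59.2% → the gum
Heavy smokers: the gum 31/77 = 40.3%, bupropion 2/7 = 28.6% → the gum
Overall: the gum 35/83 = 42.2%, bupropion 31/56 = 55.4% → bupropion
The gum wins each dependence group but bupropion wins overall — the comparison reverses. The gum's participants skew toward heavy smokers, which has a lower base rate.

Yes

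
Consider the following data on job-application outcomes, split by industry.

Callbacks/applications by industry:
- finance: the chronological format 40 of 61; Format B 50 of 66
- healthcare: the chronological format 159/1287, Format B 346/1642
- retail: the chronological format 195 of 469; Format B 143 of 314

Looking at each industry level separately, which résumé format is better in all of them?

Finance: the chronological format 40/61 = 65.6%, Format B 50/66 = 75.8% → Format B
Healthcare: the chronological format 159/1287 = 12.4%, Format B 346/1642 = 21.1% → Format B
Retail: the chronological format 195/469 = 41.6%, Format B 143/314 = 45.5% → Format B
Format B has the higher rate in all 3 groups.

Format B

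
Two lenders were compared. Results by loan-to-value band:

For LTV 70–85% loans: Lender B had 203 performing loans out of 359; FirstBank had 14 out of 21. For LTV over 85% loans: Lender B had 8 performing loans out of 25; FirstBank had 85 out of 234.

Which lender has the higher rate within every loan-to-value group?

FirstBank

LTV 70–85%: Lender B 203/359 = 56.5%, FirstBank 14/21 = 66.7% → FirstBank
LTV over 85%: Lender B 8/25 = 32.0%, FirstBank 85/234 = 36.3% → FirstBank
FirstBank has the higher rate in both groups.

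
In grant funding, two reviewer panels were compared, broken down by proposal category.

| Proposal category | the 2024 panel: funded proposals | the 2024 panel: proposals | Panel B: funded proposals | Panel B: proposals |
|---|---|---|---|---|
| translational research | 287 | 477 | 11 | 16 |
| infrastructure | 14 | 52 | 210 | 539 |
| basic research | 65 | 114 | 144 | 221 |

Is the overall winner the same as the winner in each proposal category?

Translational research: the 2024 panel 287/477 = 60.2%, Panel B 11/16 = 68.8% → Panel B
Infrastructure: the 2024 panel 14/52 = 26.9%, Panel B 210/539 = 39.0% → Panel B
Basic research: the 2024 panel 65/114 = 57.0%, Panel B 144/221 = 65.2% → Panel B
Overall: the 2024 panel 366/643 = 56.9%, Panel B 365/776 = 47.0% → the 2024 panel
Panel B wins each proposal group but the 2024 panel wins overall — the comparison reverses. Panel B's proposals skew toward infrastructure, which has a lower base rate.

No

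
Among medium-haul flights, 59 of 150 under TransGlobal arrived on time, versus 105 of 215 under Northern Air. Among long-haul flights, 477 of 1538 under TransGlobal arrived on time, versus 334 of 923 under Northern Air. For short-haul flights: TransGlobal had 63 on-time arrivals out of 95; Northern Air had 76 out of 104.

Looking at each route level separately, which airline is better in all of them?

Medium-haul: TransGlobal 59/150 = 39.3%, Northern Air 105/215 = 48.8% → Northern Air
Long-haul: TransGlobal 477/1538 = 31.0%, Northern Air 334/923 = 36.2% → Northern Air
Short-haul: TransGlobal 63/95 = 66.3%, Northern Air 76/104 = 73.1% → Northern Air
Northern Air has the higher rate in all 3 groups.

Northern Air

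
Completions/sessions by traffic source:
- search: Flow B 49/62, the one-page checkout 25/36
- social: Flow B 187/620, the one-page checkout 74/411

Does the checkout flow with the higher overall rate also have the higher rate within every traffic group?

Yes

Search: Flow B 49/62 = 79.0%, the one-page checkout 25/36 = 69.4% → Flow B
Social: Flow B 187/620 = 30.2%, the one-page checkout 74/411 = 18.0% → Flow B
Overall: Flow B 236/682 = 34.6%, the one-page checkout 99/447 = 22.1% → Flow B
Flow B wins overall and in every traffic group — no reversal.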